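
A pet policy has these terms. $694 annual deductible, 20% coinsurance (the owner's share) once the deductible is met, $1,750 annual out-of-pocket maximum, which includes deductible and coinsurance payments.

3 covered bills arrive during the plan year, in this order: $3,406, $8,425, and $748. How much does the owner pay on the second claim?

$513.60

Bill 1, $3,406: $694 to deductible, leaving $2,712; owner's 20% is $542.40. Cost to owner: $1,236.40. OOP to date $1,236.40.
Bill 2, $8,425: deductible already satisfied, so owner's share is 20% × $8,425 = $1,685. OOP would hit $2,921.40 > $1,750, so the cap limits the owner to $1,750 − $1,236.40 = $513.60.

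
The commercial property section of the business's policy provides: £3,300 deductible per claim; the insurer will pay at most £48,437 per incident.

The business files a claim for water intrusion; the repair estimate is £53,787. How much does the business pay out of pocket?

£5,350

Less the £3,300 deductible: £53,787 − £3,300 = £50,487.
The £48,437 per-incident cap binds; insurer pays £48,437.
The business bears the rest of the original loss: £53,787 − £48,437 = £5,350.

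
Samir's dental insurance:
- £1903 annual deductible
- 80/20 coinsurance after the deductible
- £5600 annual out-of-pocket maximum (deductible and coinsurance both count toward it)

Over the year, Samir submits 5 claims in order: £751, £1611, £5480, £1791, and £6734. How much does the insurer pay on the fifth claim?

£5387.20

Bill 1, £751: entire amount goes to the deductible. Cost to patient: £751. OOP to date £751. Insurer: £751 − £751 = £0.
Bill 2, £1611: deductible takes £1152, £459 remains; 20% of £459 = £91.80. Patient pays £1243.80; OOP now £1994.80. Plan pays £1611 − £1243.80 = £367.20.
Bill 3, £5480: deductible already satisfied, so patient's share is 20% × £5480 = £1096. Patient pays £1096; OOP now £3090.80. Plan pays £5480 − £1096 = £4384.
Bill 4, £1791: deductible already satisfied, so patient's share is 20% × £1791 = £358.20. Patient pays £358.20; OOP now £3449. Plan pays £1791 − £358.20 = £1432.80.
Bill 5, £6734: deductible already satisfied, so patient's share is 20% × £6734 = £1346.80. Patient pays £1346.80; OOP now £4795.80. Insurer: £6734 − £1346.80 = £5387.20.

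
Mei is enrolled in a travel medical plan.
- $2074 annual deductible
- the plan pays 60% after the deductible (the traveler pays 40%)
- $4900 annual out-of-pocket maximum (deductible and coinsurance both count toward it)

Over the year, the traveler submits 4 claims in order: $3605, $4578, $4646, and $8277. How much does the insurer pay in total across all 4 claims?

Claim 1 ($3605): deductible takes $2074, $1531 remains; coinsurance $1531 × 40% = $612.40. Cost to traveler: $2686.40. OOP to date $2686.40. Plan pays $3605 − $2686.40 = $918.60.
Claim 2 ($4578): 40% coinsurance on $4578 = $1831.20. Traveler owes $1831.20 (running OOP $4517.60). Plan pays $4578 − $1831.20 = $2746.80.
Claim 3 ($4646): 40% coinsurance on $4646 = $1858.40. That would push OOP to $6376, over the $4900 cap, so traveler pays $4900 − $4517.60 = $382.40. Plan pays $4646 − $382.40 = $4263.60.
Claim 4 ($8277): 40% coinsurance on $8277 = $3310.80. Adding that to $4900 gives $8210.80, past the $4900 cap; traveler pays only $4900 − $4900 = $0. Insurer: $8277 − $0 = $8277.
Insurer total: $918.60 + $2746.80 + $4263.60 + $8277 = $16206.

$16206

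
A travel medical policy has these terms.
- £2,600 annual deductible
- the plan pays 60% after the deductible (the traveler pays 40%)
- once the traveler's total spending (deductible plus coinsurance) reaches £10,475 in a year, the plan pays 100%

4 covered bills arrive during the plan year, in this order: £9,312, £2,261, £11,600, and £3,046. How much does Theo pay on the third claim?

Claim 1 (£9,312): £2,600 to deductible, leaving £6,712; coinsurance £6,712 × 40% = £2,684.80. Cost to traveler: £5,284.80. OOP to date £5,284.80.
Claim 2 (£2,261): deductible met; 40% of £2,261 = £904.40. Traveler owes £904.40 (running OOP £6,189.20).
Claim 3 (£11,600): deductible met; 40% of £11,600 = £4,640. OOP would hit £10,829.20 > £10,475, so the cap limits the traveler to £10,475 − £6,189.20 = £4,285.80.

£4,285.80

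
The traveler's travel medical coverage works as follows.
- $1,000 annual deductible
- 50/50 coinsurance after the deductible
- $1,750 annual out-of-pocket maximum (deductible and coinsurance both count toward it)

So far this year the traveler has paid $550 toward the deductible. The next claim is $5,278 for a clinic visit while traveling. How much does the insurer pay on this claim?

Remaining deductible: $1,000 − $550 = $450.
The remaining $4,828 (= $5,278 − $450) moves to coinsurance.
50% of $4,828 = $2,414 falls to the traveler.
That puts the traveler's cost at $450 + $2,414 = $2,864 before any cap.
Adding $2,864 to the $550 already spent would give $3,414, which exceeds the $1,750 cap; the traveler pays just $1,750 − $550 = $1,200.
The insurer covers the remainder: $5,278 − $1,200 = $4,078.

$4,078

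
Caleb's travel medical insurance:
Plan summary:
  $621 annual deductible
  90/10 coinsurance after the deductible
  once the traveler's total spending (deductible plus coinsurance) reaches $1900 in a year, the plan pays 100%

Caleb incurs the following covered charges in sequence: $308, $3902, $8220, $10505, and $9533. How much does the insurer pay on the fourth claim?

$10406.90

Claim 1 — $308: fully absorbed by the deductible. Traveler owes $308 (running OOP $308). Plan pays $308 − $308 = $0.
Claim 2 — $3902: $313 to deductible, leaving $3589; coinsurance $3589 × 10% = $358.90. Cost to traveler: $671.90. OOP to date $979.90. Plan pays $3902 − $671.90 = $3230.10.
Claim 3 — $8220: deductible already satisfied, so traveler's share is 10% × $8220 = $822. Cost to traveler: $822. OOP to date $1801.90. Plan pays $8220 − $822 = $7398.
Claim 4 — $10505: 10% coinsurance on $10505 = $1050.50. OOP would hit $2852.40 > $1900, so the cap limits the traveler to $1900 − $1801.90 = $98.10. Plan pays $10505 − $98.10 = $10406.90.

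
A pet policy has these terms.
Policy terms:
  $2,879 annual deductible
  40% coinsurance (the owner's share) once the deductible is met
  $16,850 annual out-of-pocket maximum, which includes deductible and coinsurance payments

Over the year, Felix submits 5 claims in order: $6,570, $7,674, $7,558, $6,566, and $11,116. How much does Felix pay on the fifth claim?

Claim 1 — $6,570: deductible takes $2,879, $3,691 remains; 40% of $3,691 = $1,476.40. Owner pays $4,355.40; OOP now $4,355.40.
Claim 2 — $7,674: deductible met; 40% of $7,674 = $3,069.60. Cost to owner: $3,069.60. OOP to date $7,425.
Claim 3 — $7,558: deductible met; 40% of $7,558 = $3,023.20. Owner owes $3,023.20 (running OOP $10,448.20).
Claim 4 — $6,566: 40% coinsurance on $6,566 = $2,626.40. Owner pays $2,626.40; OOP now $13,074.60.
Claim 5 — $11,116: deductible already satisfied, so owner's share is 40% × $11,116 = $4,446.40. OOP would hit $17,521 > $16,850, so the cap limits the owner to $16,850 − $13,074.60 = $3,775.40.

$3,775.40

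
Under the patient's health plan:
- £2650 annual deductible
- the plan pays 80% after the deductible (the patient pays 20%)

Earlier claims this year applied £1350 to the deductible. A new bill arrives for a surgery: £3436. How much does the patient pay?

£1727.20

Deductible still to meet: £2650 − £1350 = £1300.
That leaves £3436 − £1300 = £2136 for coinsurance.
Patient's 20% share of £2136 is £427.20.
So the patient owes £1300 + £427.20 = £1727.20.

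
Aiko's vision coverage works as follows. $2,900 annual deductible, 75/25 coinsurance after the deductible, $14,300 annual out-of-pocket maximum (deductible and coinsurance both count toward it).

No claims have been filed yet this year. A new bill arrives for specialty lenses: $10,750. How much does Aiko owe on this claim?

Nothing has been paid toward the $2,900 deductible, so the first $2,900 of this charge is applied there.
That leaves $10,750 − $2,900 = $7,850 for coinsurance.
25% of $7,850 = $1,962.50 falls to the member.
So the member owes $2,900 + $1,962.50 = $4,862.50 before any cap.
Cumulative spending $0 + $4,862.50 = $4,862.50 stays under the $14,300 maximum.

$4,862.50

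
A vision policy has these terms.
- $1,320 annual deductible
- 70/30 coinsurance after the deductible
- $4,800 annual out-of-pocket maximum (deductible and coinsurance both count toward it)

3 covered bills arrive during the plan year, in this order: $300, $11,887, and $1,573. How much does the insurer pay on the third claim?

$1,353.10

Claim 1 — $300: fully absorbed by the deductible. Member pays $300; OOP now $300. Insurer: $300 − $300 = $0.
Claim 2 — $11,887: $1,020 finishes the deductible; $10,867 goes to coinsurance; member's 30% is $3,260.10. Member pays $4,280.10; OOP now $4,580.10. Insurer: $11,887 − $4,280.10 = $7,606.90.
Claim 3 — $1,573: deductible already satisfied, so member's share is 30% × $1,573 = $471.90. That would push OOP to $5,052, over the $4,800 cap, so member pays $4,800 − $4,580.10 = $219.90. Plan pays $1,573 − $219.90 = $1,353.10.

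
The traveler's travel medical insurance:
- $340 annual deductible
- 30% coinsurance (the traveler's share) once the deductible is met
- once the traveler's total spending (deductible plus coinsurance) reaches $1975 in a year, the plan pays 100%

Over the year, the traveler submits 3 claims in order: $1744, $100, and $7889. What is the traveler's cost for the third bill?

$1183.80

Bill 1, $1744: $340 finishes the deductible; $1404 goes to coinsurance; traveler's 30% is $421.20. Cost to traveler: $761.20. OOP to date $761.20.
Bill 2, $100: 30% coinsurance on $100 = $30. Traveler pays $30; OOP now $791.20.
Bill 3, $7889: deductible met; 30% of $7889 = $2366.70. That would push OOP to $3157.90, over the $1975 cap, so traveler pays $1975 − $791.20 = $1183.80.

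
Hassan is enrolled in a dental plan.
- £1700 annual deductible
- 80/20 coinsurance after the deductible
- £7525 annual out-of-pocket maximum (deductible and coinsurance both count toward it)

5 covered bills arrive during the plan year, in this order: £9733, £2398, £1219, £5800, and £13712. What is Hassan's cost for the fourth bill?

Claim 1 — £9733: £1700 to deductible, leaving £8033; 20% of £8033 = £1606.60. Patient owes £3306.60 (running OOP £3306.60).
Claim 2 — £2398: 20% coinsurance on £2398 = £479.60. Cost to patient: £479.60. OOP to date £3786.20.
Claim 3 — £1219: deductible already satisfied, so patient's share is 20% × £1219 = £243.80. Patient owes £243.80 (running OOP £4030).
Claim 4 — £5800: deductible met; 20% of £5800 = £1160. Patient pays £1160; OOP now £5190.

£1160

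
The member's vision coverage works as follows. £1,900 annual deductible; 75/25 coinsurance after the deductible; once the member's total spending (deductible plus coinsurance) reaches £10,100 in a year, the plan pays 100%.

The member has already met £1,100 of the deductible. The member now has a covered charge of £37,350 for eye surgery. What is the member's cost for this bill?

£9,000

Deductible still to meet: £1,900 − £1,100 = £800.
That leaves £37,350 − £800 = £36,550 for coinsurance.
25% of £36,550 = £9,137.50 falls to the member.
So the member owes £800 + £9,137.50 = £9,937.50 before any cap.
Year-to-date out-of-pocket would reach £1,100 + £9,937.50 = £11,037.50, above the £10,100 maximum, so the member pays only £10,100 − £1,100 = £9,000.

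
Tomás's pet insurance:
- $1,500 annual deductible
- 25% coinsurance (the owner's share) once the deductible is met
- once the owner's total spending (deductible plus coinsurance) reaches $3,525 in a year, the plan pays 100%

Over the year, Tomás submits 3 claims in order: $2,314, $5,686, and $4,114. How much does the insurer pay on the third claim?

Claim 1 — $2,314: $1,500 to deductible, leaving $814; coinsurance $814 × 25% = $203.50. Owner pays $1,703.50; OOP now $1,703.50. Insurer: $2,314 − $1,703.50 = $610.50.
Claim 2 — $5,686: deductible already satisfied, so owner's share is 25% × $5,686 = $1,421.50. Cost to owner: $1,421.50. OOP to date $3,125. Insurer: $5,686 − $1,421.50 = $4,264.50.
Claim 3 — $4,114: 25% coinsurance on $4,114 = $1,028.50. Adding that to $3,125 gives $4,153.50, past the $3,525 cap; owner pays only $3,525 − $3,125 = $400. Insurer: $4,114 − $400 = $3,714.

$3,714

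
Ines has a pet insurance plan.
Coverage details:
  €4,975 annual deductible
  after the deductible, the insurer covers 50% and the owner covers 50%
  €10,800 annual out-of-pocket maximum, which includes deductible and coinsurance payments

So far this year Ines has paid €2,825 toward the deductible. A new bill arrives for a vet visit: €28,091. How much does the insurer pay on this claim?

Remaining deductible: €4,975 − €2,825 = €2,150.
That leaves €28,091 − €2,150 = €25,941 for coinsurance.
Owner's 50% share of €25,941 is €12,970.50.
So the owner owes €2,150 + €12,970.50 = €15,120.50 before any cap.
Adding €15,120.50 to the €2,825 already spent would give €17,945.50, which exceeds the €10,800 cap; the owner pays just €10,800 − €2,825 = €7,975.
The insurer covers the remainder: €28,091 − €7,975 = €20,116.

€20,116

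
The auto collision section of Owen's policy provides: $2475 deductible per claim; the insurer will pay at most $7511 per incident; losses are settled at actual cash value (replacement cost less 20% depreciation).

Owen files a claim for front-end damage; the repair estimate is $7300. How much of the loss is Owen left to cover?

$3935

Depreciate 20%: the covered value is $7300 × 0.8 = $5840.
Subtract the deductible: $5840 − $2475 = $3365.
That's under the $7511 cap, so the insurer reimburses the full $3365.
The driver bears the rest of the original loss: $7300 − $3365 = $3935.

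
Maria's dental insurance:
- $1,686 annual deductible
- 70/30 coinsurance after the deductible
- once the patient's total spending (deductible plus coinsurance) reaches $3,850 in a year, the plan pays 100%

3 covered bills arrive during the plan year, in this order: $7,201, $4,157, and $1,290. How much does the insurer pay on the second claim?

$3,647.50

Claim 1 ($7,201): $1,686 finishes the deductible; $5,515 goes to coinsurance; 30% of $5,515 = $1,654.50. Patient pays $3,340.50; OOP now $3,340.50. Plan pays $7,201 − $3,340.50 = $3,860.50.
Claim 2 ($4,157): 30% coinsurance on $4,157 = $1,247.10. That would push OOP to $4,587.60, over the $3,850 cap, so patient pays $3,850 − $3,340.50 = $509.50. Plan pays $4,157 − $509.50 = $3,647.50.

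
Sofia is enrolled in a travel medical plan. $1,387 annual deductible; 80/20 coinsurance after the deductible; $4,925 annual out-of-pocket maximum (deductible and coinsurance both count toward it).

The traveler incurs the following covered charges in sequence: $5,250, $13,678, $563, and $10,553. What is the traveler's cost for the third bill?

$29.80

Claim 1 — $5,250: $1,387 finishes the deductible; $3,863 goes to coinsurance; 20% of $3,863 = $772.60. Traveler owes $2,159.60 (running OOP $2,159.60).
Claim 2 — $13,678: deductible met; 20% of $13,678 = $2,735.60. Traveler pays $2,735.60; OOP now $4,895.20.
Claim 3 — $563: 20% coinsurance on $563 = $112.60. Adding that to $4,895.20 gives $5,007.80, past the $4,925 cap; traveler pays only $4,925 − $4,895.20 = $29.80.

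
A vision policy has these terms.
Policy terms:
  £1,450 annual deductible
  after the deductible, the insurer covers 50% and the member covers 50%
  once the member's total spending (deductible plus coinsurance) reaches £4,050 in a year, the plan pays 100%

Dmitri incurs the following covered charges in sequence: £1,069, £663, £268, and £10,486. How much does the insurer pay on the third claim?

Claim 1 — £1,069: all of it applies to the deductible. Member pays £1,069; OOP now £1,069. Plan pays £1,069 − £1,069 = £0.
Claim 2 — £663: deductible takes £381, £282 remains; coinsurance £282 × 50% = £141. Member owes £522 (running OOP £1,591). Insurer: £663 − £522 = £141.
Claim 3 — £268: deductible already satisfied, so member's share is 50% × £268 = £134. Member owes £134 (running OOP £1,725). Plan pays £268 − £134 = £134.

£134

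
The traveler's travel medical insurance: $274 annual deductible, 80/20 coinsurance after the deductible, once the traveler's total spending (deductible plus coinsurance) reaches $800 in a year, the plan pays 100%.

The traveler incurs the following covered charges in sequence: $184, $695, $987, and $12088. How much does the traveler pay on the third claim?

Claim 1 ($184): entire amount goes to the deductible. Cost to traveler: $184. OOP to date $184.
Claim 2 ($695): $90 to deductible, leaving $605; 20% of $605 = $121. Traveler owes $211 (running OOP $395).
Claim 3 ($987): 20% coinsurance on $987 = $197.40. Traveler pays $197.40; OOP now $592.40.

$197.40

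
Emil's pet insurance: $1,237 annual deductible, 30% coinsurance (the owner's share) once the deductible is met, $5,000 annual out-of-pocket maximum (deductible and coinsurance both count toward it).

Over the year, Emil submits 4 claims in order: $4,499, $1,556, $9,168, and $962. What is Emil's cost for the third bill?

$2,317.60

Bill 1, $4,499: $1,237 finishes the deductible; $3,262 goes to coinsurance; 30% of $3,262 = $978.60. Owner pays $2,215.60; OOP now $2,215.60.
Bill 2, $1,556: deductible already satisfied, so owner's share is 30% × $1,556 = $466.80. Cost to owner: $466.80. OOP to date $2,682.40.
Bill 3, $9,168: deductible met; 30% of $9,168 = $2,750.40. Adding that to $2,682.40 gives $5,432.80, past the $5,000 cap; owner pays only $5,000 − $2,682.40 = $2,317.60.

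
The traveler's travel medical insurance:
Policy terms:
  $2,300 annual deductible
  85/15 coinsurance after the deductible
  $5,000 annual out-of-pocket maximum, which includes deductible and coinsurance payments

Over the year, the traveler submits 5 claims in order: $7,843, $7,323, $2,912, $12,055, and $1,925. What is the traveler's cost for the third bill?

Claim 1 ($7,843): $2,300 to deductible, leaving $5,543; traveler's 15% is $831.45. Cost to traveler: $3,131.45. OOP to date $3,131.45.
Claim 2 ($7,323): 15% coinsurance on $7,323 = $1,098.45. Cost to traveler: $1,098.45. OOP to date $4,229.90.
Claim 3 ($2,912): deductible already satisfied, so traveler's share is 15% × $2,912 = $436.80. Cost to traveler: $436.80. OOP to date $4,666.70.

$436.80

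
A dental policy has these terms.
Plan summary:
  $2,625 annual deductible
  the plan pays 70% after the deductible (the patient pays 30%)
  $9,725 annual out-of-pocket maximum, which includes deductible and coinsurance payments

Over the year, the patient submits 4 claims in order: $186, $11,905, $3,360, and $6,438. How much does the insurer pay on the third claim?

$2,352

Bill 1, $186: entire amount goes to the deductible. Patient pays $186; OOP now $186. Insurer: $186 − $186 = $0.
Bill 2, $11,905: deductible takes $2,439, $9,466 remains; 30% of $9,466 = $2,839.80. Patient owes $5,278.80 (running OOP $5,464.80). Plan pays $11,905 − $5,278.80 = $6,626.20.
Bill 3, $3,360: deductible already satisfied, so patient's share is 30% × $3,360 = $1,008. Patient pays $1,008; OOP now $6,472.80. Insurer: $3,360 − $1,008 = $2,352.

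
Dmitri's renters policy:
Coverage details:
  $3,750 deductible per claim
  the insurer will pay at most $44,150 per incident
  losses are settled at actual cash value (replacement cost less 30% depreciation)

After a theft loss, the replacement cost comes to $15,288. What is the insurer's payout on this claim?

$6,951.60

Actual cash value after 30% depreciation: $15,288 × 70% = $10,701.60.
Subtract the deductible: $10,701.60 − $3,750 = $6,951.60.
$6,951.60 is within the $44,150 limit, so the insurer pays $6,951.60.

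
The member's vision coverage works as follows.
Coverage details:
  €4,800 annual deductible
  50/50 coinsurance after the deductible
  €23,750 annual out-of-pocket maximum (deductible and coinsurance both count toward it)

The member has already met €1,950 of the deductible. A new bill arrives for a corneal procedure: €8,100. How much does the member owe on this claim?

Remaining deductible: €4,800 − €1,950 = €2,850.
The remaining €5,250 (= €8,100 − €2,850) moves to coinsurance.
50% of €5,250 = €2,625 falls to the member.
That puts the member's cost at €2,850 + €2,625 = €5,475 before any cap.
Total out-of-pocket so far would be €1,950 + €5,475 = €7,425, below the €23,750 cap — no reduction.

€5,475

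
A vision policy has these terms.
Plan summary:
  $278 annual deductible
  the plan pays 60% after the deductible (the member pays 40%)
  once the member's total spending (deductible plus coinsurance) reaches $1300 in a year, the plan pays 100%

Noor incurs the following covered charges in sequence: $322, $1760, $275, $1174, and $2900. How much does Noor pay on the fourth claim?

$190.40

#1 ($322): $278 finishes the deductible; $44 goes to coinsurance; member's 40% is $17.60. Cost to member: $295.60. OOP to date $295.60.
#2 ($1760): deductible already satisfied, so member's share is 40% × $1760 = $704. Member owes $704 (running OOP $999.60).
#3 ($275): 40% coinsurance on $275 = $110. Cost to member: $110. OOP to date $1109.60.
#4 ($1174): deductible already satisfied, so member's share is 40% × $1174 = $469.60. That would push OOP to $1579.20, over the $1300 cap, so member pays $1300 − $1109.60 = $190.40.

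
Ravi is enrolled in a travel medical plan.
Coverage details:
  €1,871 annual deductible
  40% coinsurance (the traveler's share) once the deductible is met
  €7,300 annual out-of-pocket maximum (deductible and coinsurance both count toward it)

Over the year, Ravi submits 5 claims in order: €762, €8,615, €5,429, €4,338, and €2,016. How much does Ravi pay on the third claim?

€2,171.60

Claim 1 (€762): fully absorbed by the deductible. Cost to traveler: €762. OOP to date €762.
Claim 2 (€8,615): €1,109 finishes the deductible; €7,506 goes to coinsurance; 40% of €7,506 = €3,002.40. Cost to traveler: €4,111.40. OOP to date €4,873.40.
Claim 3 (€5,429): deductible already satisfied, so traveler's share is 40% × €5,429 = €2,171.60. Traveler pays €2,171.60; OOP now €7,045.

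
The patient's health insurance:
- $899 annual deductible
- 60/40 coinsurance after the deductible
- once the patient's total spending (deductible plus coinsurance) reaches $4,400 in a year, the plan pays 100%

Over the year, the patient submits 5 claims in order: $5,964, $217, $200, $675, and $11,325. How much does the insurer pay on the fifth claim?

$10,286.80

Claim 1 — $5,964: $899 to deductible, leaving $5,065; 40% of $5,065 = $2,026. Cost to patient: $2,925. OOP to date $2,925. Plan pays $5,964 − $2,925 = $3,039.
Claim 2 — $217: 40% coinsurance on $217 = $86.80. Patient pays $86.80; OOP now $3,011.80. Plan pays $217 − $86.80 = $130.20.
Claim 3 — $200: deductible already satisfied, so patient's share is 40% × $200 = $80. Patient owes $80 (running OOP $3,091.80). Insurer: $200 − $80 = $120.
Claim 4 — $675: 40% coinsurance on $675 = $270. Cost to patient: $270. OOP to date $3,361.80. Insurer: $675 − $270 = $405.
Claim 5 — $11,325: deductible already satisfied, so patient's share is 40% × $11,325 = $4,530. That would push OOP to $7,891.80, over the $4,400 cap, so patient pays $4,400 − $3,361.80 = $1,038.20. Insurer: $11,325 − $1,038.20 = $10,286.80.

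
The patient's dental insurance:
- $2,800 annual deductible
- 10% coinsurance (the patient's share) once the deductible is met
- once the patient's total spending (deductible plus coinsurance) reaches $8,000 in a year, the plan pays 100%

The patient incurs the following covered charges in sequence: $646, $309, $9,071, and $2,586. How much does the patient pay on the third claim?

Claim 1 ($646): entire amount goes to the deductible. Cost to patient: $646. OOP to date $646.
Claim 2 ($309): fully absorbed by the deductible. Cost to patient: $309. OOP to date $955.
Claim 3 ($9,071): $1,845 finishes the deductible; $7,226 goes to coinsurance; patient's 10% is $722.60. Patient pays $2,567.60; OOP now $3,522.60.

$2,567.60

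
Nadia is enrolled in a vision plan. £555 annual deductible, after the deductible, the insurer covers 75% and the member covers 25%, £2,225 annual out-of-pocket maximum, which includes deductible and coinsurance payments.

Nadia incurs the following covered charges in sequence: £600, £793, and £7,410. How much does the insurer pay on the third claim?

Claim 1 — £600: £555 finishes the deductible; £45 goes to coinsurance; 25% of £45 = £11.25. Cost to member: £566.25. OOP to date £566.25. Insurer: £600 − £566.25 = £33.75.
Claim 2 — £793: deductible already satisfied, so member's share is 25% × £793 = £198.25. Member owes £198.25 (running OOP £764.50). Plan pays £793 − £198.25 = £594.75.
Claim 3 — £7,410: 25% coinsurance on £7,410 = £1,852.50. OOP would hit £2,617 > £2,225, so the cap limits the member to £2,225 − £764.50 = £1,460.50. Plan pays £7,410 − £1,460.50 = £5,949.50.

£5,949.50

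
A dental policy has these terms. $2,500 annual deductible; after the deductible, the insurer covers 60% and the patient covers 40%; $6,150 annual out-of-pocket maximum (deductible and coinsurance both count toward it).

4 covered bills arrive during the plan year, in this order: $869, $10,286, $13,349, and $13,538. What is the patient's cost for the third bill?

#1 ($869): all of it applies to the deductible. Cost to patient: $869. OOP to date $869.
#2 ($10,286): $1,631 finishes the deductible; $8,655 goes to coinsurance; patient's 40% is $3,462. Patient pays $5,093; OOP now $5,962.
#3 ($13,349): 40% coinsurance on $13,349 = $5,339.60. OOP would hit $11,301.60 > $6,150, so the cap limits the patient to $6,150 − $5,962 = $188.

$188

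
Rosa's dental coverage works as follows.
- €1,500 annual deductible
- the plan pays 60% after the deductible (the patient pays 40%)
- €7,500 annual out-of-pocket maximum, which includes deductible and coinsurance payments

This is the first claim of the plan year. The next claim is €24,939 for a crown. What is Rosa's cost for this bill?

€7,500

Deductible not yet touched, so the first €1,500 of the bill goes to the deductible.
That leaves €24,939 − €1,500 = €23,439 for coinsurance.
40% of €23,439 = €9,375.60 falls to the patient.
So the patient owes €1,500 + €9,375.60 = €10,875.60 before any cap.
Year-to-date out-of-pocket would reach €0 + €10,875.60 = €10,875.60, above the €7,500 maximum, so the patient pays only €7,500 − €0 = €7,500.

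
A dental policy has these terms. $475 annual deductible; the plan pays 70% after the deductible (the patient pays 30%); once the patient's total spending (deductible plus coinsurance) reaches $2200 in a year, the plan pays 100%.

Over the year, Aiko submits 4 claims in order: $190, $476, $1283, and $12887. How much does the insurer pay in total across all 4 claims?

$12636

Claim 1 ($190): entire amount goes to the deductible. Patient pays $190; OOP now $190. Insurer: $190 − $190 = $0.
Claim 2 ($476): deductible takes $285, $191 remains; patient's 30% is $57.30. Patient owes $342.30 (running OOP $532.30). Insurer: $476 − $342.30 = $133.70.
Claim 3 ($1283): 30% coinsurance on $1283 = $384.90. Cost to patient: $384.90. OOP to date $917.20. Insurer: $1283 − $384.90 = $898.10.
Claim 4 ($12887): 30% coinsurance on $12887 = $3866.10. OOP would hit $4783.30 > $2200, so the cap limits the patient to $2200 − $917.20 = $1282.80. Plan pays $12887 − $1282.80 = $11604.20.
Insurer total: $0 + $133.70 + $898.10 + $11604.20 = $12636.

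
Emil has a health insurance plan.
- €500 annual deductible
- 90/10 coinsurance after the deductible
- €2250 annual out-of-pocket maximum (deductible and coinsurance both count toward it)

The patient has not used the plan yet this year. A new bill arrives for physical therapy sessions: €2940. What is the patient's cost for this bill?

Deductible not yet touched, so the first €500 of the bill goes to the deductible.
After the €500 deductible portion, €2940 − €500 = €2440 is subject to coinsurance.
Patient's 10% share of €2440 is €244.
So the patient owes €500 + €244 = €744 before any cap.
Total out-of-pocket so far would be €0 + €744 = €744, below the €2250 cap — no reduction.

€744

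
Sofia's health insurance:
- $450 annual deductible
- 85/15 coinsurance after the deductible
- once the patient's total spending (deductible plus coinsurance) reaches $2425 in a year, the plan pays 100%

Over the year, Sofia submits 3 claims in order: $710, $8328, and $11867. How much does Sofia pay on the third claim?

$686.80

Claim 1 ($710): deductible takes $450, $260 remains; coinsurance $260 × 15% = $39. Patient owes $489 (running OOP $489).
Claim 2 ($8328): 15% coinsurance on $8328 = $1249.20. Cost to patient: $1249.20. OOP to date $1738.20.
Claim 3 ($11867): deductible already satisfied, so patient's share is 15% × $11867 = $1780.05. That would push OOP to $3518.25, over the $2425 cap, so patient pays $2425 − $1738.20 = $686.80.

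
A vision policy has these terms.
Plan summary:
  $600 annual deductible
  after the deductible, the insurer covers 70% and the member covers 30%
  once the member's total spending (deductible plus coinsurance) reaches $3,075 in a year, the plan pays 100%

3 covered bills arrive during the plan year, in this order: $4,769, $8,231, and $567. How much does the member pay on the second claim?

Claim 1 ($4,769): $600 finishes the deductible; $4,169 goes to coinsurance; coinsurance $4,169 × 30% = $1,250.70. Cost to member: $1,850.70. OOP to date $1,850.70.
Claim 2 ($8,231): deductible already satisfied, so member's share is 30% × $8,231 = $2,469.30. OOP would hit $4,320 > $3,075, so the cap limits the member to $3,075 − $1,850.70 = $1,224.30.

$1,224.30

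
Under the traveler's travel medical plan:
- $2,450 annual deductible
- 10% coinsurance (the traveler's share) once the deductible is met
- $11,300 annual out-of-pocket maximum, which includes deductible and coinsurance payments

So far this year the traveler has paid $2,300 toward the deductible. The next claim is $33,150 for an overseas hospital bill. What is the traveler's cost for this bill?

Remaining deductible: $2,450 − $2,300 = $150.
The remaining $33,000 (= $33,150 − $150) moves to coinsurance.
Traveler's 10% share of $33,000 is $3,300.
That puts the traveler's cost at $150 + $3,300 = $3,450 before any cap.
Cumulative spending $2,300 + $3,450 = $5,750 stays under the $11,300 maximum.

$3,450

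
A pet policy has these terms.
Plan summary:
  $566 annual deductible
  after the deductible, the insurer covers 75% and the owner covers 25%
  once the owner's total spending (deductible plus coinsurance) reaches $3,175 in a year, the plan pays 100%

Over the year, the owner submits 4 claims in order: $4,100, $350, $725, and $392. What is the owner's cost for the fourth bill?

$98

Claim 1 ($4,100): $566 finishes the deductible; $3,534 goes to coinsurance; owner's 25% is $883.50. Cost to owner: $1,449.50. OOP to date $1,449.50.
Claim 2 ($350): deductible met; 25% of $350 = $87.50. Cost to owner: $87.50. OOP to date $1,537.
Claim 3 ($725): deductible already satisfied, so owner's share is 25% × $725 = $181.25. Owner pays $181.25; OOP now $1,718.25.
Claim 4 ($392): deductible met; 25% of $392 = $98. Owner owes $98 (running OOP $1,816.25).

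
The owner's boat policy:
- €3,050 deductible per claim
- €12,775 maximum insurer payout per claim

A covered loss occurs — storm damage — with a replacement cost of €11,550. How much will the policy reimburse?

After the deductible, €11,550 − €3,050 = €8,500 remains.
€8,500 is within the €12,775 limit, so the insurer pays €8,500.

€8,500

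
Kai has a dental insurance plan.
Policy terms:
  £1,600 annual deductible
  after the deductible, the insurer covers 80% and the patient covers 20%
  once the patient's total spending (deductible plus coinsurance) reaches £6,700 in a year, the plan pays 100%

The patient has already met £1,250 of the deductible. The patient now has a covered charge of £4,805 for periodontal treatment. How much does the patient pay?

£1,241

£1,250 of the £1,600 deductible is already met, leaving £350.
The remaining £4,455 (= £4,805 − £350) moves to coinsurance.
Patient's 20% share of £4,455 is £891.
Patient responsibility before any cap: £350 + £891 = £1,241.
Cumulative spending £1,250 + £1,241 = £2,491 stays under the £6,700 maximum.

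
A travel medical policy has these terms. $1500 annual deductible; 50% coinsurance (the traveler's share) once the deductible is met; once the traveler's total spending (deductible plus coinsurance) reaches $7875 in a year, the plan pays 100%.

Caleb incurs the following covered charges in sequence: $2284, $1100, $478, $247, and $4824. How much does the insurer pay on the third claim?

$239

#1 ($2284): $1500 to deductible, leaving $784; traveler's 50% is $392. Traveler pays $1892; OOP now $1892. Plan pays $2284 − $1892 = $392.
#2 ($1100): deductible already satisfied, so traveler's share is 50% × $1100 = $550. Traveler pays $550; OOP now $2442. Plan pays $1100 − $550 = $550.
#3 ($478): deductible already satisfied, so traveler's share is 50% × $478 = $239. Traveler pays $239; OOP now $2681. Insurer: $478 − $239 = $239.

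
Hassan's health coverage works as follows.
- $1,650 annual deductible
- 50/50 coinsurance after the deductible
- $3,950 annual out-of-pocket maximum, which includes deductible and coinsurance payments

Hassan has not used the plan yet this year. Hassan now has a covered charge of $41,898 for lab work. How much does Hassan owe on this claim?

The full $1,650 deductible is still open; $1,650 of this bill applies to it.
After the $1,650 deductible portion, $41,898 − $1,650 = $40,248 is subject to coinsurance.
50% of $40,248 = $20,124 falls to the patient.
So the patient owes $1,650 + $20,124 = $21,774 before any cap.
That would bring total out-of-pocket to $21,774, past the $3,950 cap. The patient is capped at $3,950 − $0 = $3,950 on this claim.

$3,950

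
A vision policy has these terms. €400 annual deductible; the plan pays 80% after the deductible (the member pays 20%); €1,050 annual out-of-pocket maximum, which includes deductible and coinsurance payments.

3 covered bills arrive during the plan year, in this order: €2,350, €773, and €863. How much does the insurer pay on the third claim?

Claim 1 (€2,350): €400 finishes the deductible; €1,950 goes to coinsurance; 20% of €1,950 = €390. Member owes €790 (running OOP €790). Plan pays €2,350 − €790 = €1,560.
Claim 2 (€773): deductible already satisfied, so member's share is 20% × €773 = €154.60. Cost to member: €154.60. OOP to date €944.60. Plan pays €773 − €154.60 = €618.40.
Claim 3 (€863): 20% coinsurance on €863 = €172.60. That would push OOP to €1,117.20, over the €1,050 cap, so member pays €1,050 − €944.60 = €105.40. Insurer: €863 − €105.40 = €757.60.

€757.60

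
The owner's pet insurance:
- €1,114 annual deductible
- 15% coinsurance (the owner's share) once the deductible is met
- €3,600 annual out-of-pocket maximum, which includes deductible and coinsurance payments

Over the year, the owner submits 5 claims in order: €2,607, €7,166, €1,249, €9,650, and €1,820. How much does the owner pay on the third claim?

Claim 1 (€2,607): €1,114 to deductible, leaving €1,493; owner's 15% is €223.95. Cost to owner: €1,337.95. OOP to date €1,337.95.
Claim 2 (€7,166): 15% coinsurance on €7,166 = €1,074.90. Owner pays €1,074.90; OOP now €2,412.85.
Claim 3 (€1,249): deductible already satisfied, so owner's share is 15% × €1,249 = €187.35. Owner pays €187.35; OOP now €2,600.20.

€187.35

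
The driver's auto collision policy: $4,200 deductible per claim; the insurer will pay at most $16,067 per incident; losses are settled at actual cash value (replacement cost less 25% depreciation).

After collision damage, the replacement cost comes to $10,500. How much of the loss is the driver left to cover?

$6,825

At 25% depreciation, ACV = $10,500 − $2,625 = $7,875.
After the deductible, $7,875 − $4,200 = $3,675 remains.
That's under the $16,067 cap, so the insurer reimburses the full $3,675.
Out of pocket: $10,500 − $3,675 = $6,825.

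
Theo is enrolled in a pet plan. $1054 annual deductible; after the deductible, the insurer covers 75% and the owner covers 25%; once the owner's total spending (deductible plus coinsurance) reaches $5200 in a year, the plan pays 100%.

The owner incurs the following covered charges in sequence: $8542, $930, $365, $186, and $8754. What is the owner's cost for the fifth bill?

Bill 1, $8542: $1054 finishes the deductible; $7488 goes to coinsurance; coinsurance $7488 × 25% = $1872. Owner pays $2926; OOP now $2926.
Bill 2, $930: 25% coinsurance on $930 = $232.50. Cost to owner: $232.50. OOP to date $3158.50.
Bill 3, $365: deductible met; 25% of $365 = $91.25. Owner pays $91.25; OOP now $3249.75.
Bill 4, $186: 25% coinsurance on $186 = $46.50. Owner pays $46.50; OOP now $3296.25.
Bill 5, $8754: deductible already satisfied, so owner's share is 25% × $8754 = $2188.50. Adding that to $3296.25 gives $5484.75, past the $5200 cap; owner pays only $5200 − $3296.25 = $1903.75.

$1903.75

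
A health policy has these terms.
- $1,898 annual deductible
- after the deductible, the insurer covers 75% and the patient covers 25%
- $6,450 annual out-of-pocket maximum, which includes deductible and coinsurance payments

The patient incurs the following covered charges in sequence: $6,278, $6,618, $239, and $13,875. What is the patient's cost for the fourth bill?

Claim 1 ($6,278): deductible takes $1,898, $4,380 remains; coinsurance $4,380 × 25% = $1,095. Patient owes $2,993 (running OOP $2,993).
Claim 2 ($6,618): deductible already satisfied, so patient's share is 25% × $6,618 = $1,654.50. Patient owes $1,654.50 (running OOP $4,647.50).
Claim 3 ($239): deductible already satisfied, so patient's share is 25% × $239 = $59.75. Cost to patient: $59.75. OOP to date $4,707.25.
Claim 4 ($13,875): 25% coinsurance on $13,875 = $3,468.75. That would push OOP to $8,176, over the $6,450 cap, so patient pays $6,450 − $4,707.25 = $1,742.75.

$1,742.75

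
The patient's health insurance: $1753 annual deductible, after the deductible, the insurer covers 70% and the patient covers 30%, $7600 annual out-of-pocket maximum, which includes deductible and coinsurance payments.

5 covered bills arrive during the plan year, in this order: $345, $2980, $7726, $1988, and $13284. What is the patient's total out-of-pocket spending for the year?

Bill 1, $345: entire amount goes to the deductible. Cost to patient: $345. OOP to date $345.
Bill 2, $2980: $1408 to deductible, leaving $1572; 30% of $1572 = $471.60. Patient pays $1879.60; OOP now $2224.60.
Bill 3, $7726: 30% coinsurance on $7726 = $2317.80. Patient owes $2317.80 (running OOP $4542.40).
Bill 4, $1988: 30% coinsurance on $1988 = $596.40. Cost to patient: $596.40. OOP to date $5138.80.
Bill 5, $13284: deductible already satisfied, so patient's share is 30% × $13284 = $3985.20. That would push OOP to $9124, over the $7600 cap, so patient pays $7600 − $5138.80 = $2461.20.
Total paid by the patient: $345 + $1879.60 + $2317.80 + $596.40 + $2461.20 = $7600.

$7600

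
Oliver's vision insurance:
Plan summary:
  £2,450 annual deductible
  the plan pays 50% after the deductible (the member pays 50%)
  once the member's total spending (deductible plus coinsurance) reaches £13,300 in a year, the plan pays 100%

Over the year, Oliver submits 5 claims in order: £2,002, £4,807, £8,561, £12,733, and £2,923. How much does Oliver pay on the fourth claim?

Claim 1 — £2,002: all of it applies to the deductible. Member owes £2,002 (running OOP £2,002).
Claim 2 — £4,807: £448 finishes the deductible; £4,359 goes to coinsurance; 50% of £4,359 = £2,179.50. Cost to member: £2,627.50. OOP to date £4,629.50.
Claim 3 — £8,561: deductible met; 50% of £8,561 = £4,280.50. Cost to member: £4,280.50. OOP to date £8,910.
Claim 4 — £12,733: 50% coinsurance on £12,733 = £6,366.50. That would push OOP to £15,276.50, over the £13,300 cap, so member pays £13,300 − £8,910 = £4,390.

£4,390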